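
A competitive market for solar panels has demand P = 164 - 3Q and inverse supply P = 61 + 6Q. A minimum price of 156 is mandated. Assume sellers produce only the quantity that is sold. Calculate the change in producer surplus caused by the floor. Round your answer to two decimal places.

Free-market equilibrium: 164 - 3Q = 61 + 6Q gives Q* = 11.4444, P* = 129.6667.
At the floor price 156, quantity demanded is (164 - 156)/3 = 2.6667; demand is the short side, so Q = 2.6667 trades at P = 156.
PS goes from (1/2)(11.4444)(68.6667) = 392.9259 to 232 (computed as (156 - 61)(2.6667) - (1/2)(6)(2.6667)^2), a change of -160.9259.

-160.93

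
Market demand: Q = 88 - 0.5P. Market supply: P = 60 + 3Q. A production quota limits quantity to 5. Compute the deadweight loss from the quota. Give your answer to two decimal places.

Rewriting demand in inverse form: P = 176 - 2Q.
Without the quota, 176 - 2Q = 60 + 3Q gives Q* = 23.2.
At Q = 5 the demand price is 176 - 2(5) = 166 and the supply price is 60 + 3(5) = 75.
DWL = (1/2)(gap between curves at 5) x (Q* - 5) = (1/2)(91)(18.2) = 828.1.

828.10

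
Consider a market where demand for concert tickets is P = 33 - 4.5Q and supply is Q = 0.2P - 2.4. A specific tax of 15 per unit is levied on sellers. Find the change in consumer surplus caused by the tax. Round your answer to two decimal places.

Rewriting supply in inverse form: P = 12 + 5Q.
Without the tax, 33 - 4.5Q = 12 + 5Q so Q* = 2.2105 and P* = 23.0526.
With the tax, sellers need 15 more per unit: 33 - 4.5Q = 12 + 5Q + 15, so Q_t = 0.6316. Buyers pay P_b = 30.1579; sellers receive P_s = P_b - 15 = 15.1579.
Consumers lose the trapezoid between P* and P_b out to Q_t plus the triangle from Q_t to Q*: change in CS = 0.8975 - 10.9945 = -10.097.

-10.10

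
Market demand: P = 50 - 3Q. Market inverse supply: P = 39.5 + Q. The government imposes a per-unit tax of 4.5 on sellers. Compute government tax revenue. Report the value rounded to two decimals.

Pre-tax equilibrium: 50 - 3Q = 39.5 + Q gives Q* = 2.625, P* = 42.125.
With the tax, sellers need 4.5 more per unit: 50 - 3Q = 39.5 + Q + 4.5, so Q_t = 1.5. Buyers pay P_b = 45.5; sellers receive P_s = P_b - 4.5 = 41.
Tax revenue = t x Q_t = 4.5 x 1.5 = 6.75.

6.75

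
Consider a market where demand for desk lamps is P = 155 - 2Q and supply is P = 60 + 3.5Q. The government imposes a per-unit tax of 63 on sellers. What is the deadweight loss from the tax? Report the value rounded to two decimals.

Pre-tax equilibrium: 155 - 2Q = 60 + 3.5Q gives Q* = 17.2727, P* = 120.4545.
With the tax, sellers need 63 more per unit: 155 - 2Q = 60 + 3.5Q + 63, so Q_t = 5.8182. Buyers pay P_b = 143.3636; sellers receive P_s = P_b - 63 = 80.3636.
The welfare triangle lost has base Q* - Q_t = 11.4545 and height t = 63, so DWL = (1/2)(11.4545)(63) = 360.8182.

360.82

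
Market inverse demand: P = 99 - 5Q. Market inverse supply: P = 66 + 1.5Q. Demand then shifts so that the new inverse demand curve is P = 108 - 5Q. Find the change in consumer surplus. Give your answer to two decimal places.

Initial equilibrium: Q_0 = 5.0769, P_0 = 73.6154; CS_0 = (1/2)(5.0769)(25.3846) = 64.4379, PS_0 = (1/2)(5.0769)(7.6154) = 19.3314.
New equilibrium: 108 - 5Q = 66 + 1.5Q gives Q_1 = 6.4615, P_1 = 75.6923; CS_1 = 104.3787, PS_1 = 31.3136.
Change in consumer surplus = 104.3787 - 64.4379 = 39.9408.

39.94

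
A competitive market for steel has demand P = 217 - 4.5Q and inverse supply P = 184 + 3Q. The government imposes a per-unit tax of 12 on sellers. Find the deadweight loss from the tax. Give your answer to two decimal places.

9.60

Without the tax, 217 - 4.5Q = 184 + 3Q so Q* = 4.4 and P* = 197.2.
With the tax, sellers need 12 more per unit: 217 - 4.5Q = 184 + 3Q + 12, so Q_t = 2.8. Buyers pay P_b = 204.4; sellers receive P_s = P_b - 12 = 192.4.
The welfare triangle lost has base Q* - Q_t = 1.6 and height t = 12, so DWL = (1/2)(1.6)(12) = 9.6.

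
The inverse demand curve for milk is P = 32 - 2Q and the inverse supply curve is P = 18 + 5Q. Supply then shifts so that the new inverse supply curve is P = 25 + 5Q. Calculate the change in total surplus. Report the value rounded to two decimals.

Initial equilibrium: Q_0 = 2, P_0 = 28; CS_0 = (1/2)(2)(4) = 4, PS_0 = (1/2)(2)(10) = 10.
New equilibrium: 32 - 2Q = 25 + 5Q gives Q_1 = 1, P_1 = 30; CS_1 = 1, PS_1 = 2.5.
Change in total surplus = (1 + 2.5) - (4 + 10) = -10.5.

-10.50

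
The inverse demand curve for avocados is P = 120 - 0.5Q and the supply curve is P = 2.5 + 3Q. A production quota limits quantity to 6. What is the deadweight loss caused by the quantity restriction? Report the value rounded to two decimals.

Unrestricted equilibrium: Q* = (120 - 2.5)/(0.5 + 3) = 33.5714.
At Q = 6 the demand price is 120 - 0.5(6) = 117 and the supply price is 2.5 + 3(6) = 20.5.
DWL = (1/2)(gap between curves at 6) x (Q* - 6) = (1/2)(96.5)(27.5714) = 1330.3214.

1330.32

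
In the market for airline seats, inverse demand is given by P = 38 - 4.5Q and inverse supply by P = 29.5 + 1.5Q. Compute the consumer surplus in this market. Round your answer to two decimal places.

4.52

Set 38 - 4.5Q = 29.5 + 1.5Q, which gives 8.5 = 6Q, so Q* = 1.4167 and P* = 38 - 4.5(1.4167) = 31.625.
CS is the area between the demand curve and P* from 0 to Q*: (1/2)(1.4167)(6.375) = 4.5156.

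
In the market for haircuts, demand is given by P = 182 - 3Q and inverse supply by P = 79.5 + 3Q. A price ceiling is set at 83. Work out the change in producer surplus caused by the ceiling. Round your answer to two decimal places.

-435.72

Without the control, 182 - 3Q = 79.5 + 3Q so Q* = 17.0833 and P* = 130.75.
At the ceiling price 83, quantity supplied is (83 - 79.5)/3 = 1.1667; supply is the short side, so Q = 1.1667 trades at P = 83.
PS goes from (1/2)(17.0833)(51.25) = 437.7604 to 2.0417 (computed as (83 - 79.5)(1.1667) - (1/2)(3)(1.1667)^2), a change of -435.7188.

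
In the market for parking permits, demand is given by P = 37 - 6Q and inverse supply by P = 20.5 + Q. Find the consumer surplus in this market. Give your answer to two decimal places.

Set 37 - 6Q = 20.5 + Q, which gives 16.5 = 7Q, so Q* = 2.3571 and P* = 37 - 6(2.3571) = 22.8571.
The demand choke price is 37, so CS = (1/2)(Q*)(37 - P*) = (1/2)(2.3571)(14.1429) = 16.6684.

16.67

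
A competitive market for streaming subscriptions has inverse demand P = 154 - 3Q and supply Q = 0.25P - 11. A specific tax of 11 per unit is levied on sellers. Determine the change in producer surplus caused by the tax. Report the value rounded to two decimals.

Rewriting supply in inverse form: P = 44 + 4Q.
Without the tax, 154 - 3Q = 44 + 4Q so Q* = 15.7143 and P* = 106.8571.
With the tax, sellers need 11 more per unit: 154 - 3Q = 44 + 4Q + 11, so Q_t = 14.1429. Buyers pay P_b = 111.5714; sellers receive P_s = P_b - 11 = 100.5714.
PS falls from (1/2)(15.7143)(62.8571) = 493.8776 to (1/2)(14.1429)(56.5714) = 400.0408, a change of -93.8367.

-93.84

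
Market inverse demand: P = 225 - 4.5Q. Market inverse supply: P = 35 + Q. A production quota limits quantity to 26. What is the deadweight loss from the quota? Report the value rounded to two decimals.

200.82

Without the quota, 225 - 4.5Q = 35 + Q gives Q* = 34.5455.
At Q = 26 the demand price is 225 - 4.5(26) = 108 and the supply price is 35 + (26) = 61.
DWL = (1/2)(gap between curves at 26) x (Q* - 26) = (1/2)(47)(8.5455) = 200.8182.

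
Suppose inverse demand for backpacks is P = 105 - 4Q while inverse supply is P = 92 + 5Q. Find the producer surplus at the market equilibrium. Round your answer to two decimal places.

Setting demand equal to supply, 13 = 9Q, so Q* = 1.4444 and P* = 99.2222.
PS is the area between P* and the supply curve from 0 to Q*: (1/2)(1.4444)(7.2222) = 5.216.

5.22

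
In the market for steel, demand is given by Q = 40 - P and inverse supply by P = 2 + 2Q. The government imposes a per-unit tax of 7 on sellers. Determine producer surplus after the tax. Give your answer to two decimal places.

106.78

Rewriting demand in inverse form: P = 40 - Q.
Pre-tax equilibrium: 40 - Q = 2 + 2Q gives Q* = 12.6667, P* = 27.3333.
A tax on sellers shifts supply up by 7: 40 - Q = 2 + 2Q + 7, so Q_t = 10.3333. Buyers pay P_b = 29.6667; sellers receive P_s = P_b - 7 = 22.6667.
Producer surplus is the triangle above supply below P_s: (1/2)(10.3333)(22.6667 - 2) = 106.7778.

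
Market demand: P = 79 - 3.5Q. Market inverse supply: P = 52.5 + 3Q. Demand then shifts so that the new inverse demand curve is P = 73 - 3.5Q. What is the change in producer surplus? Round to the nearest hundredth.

-10.01

Initial equilibrium: Q_0 = 4.0769, P_0 = 64.7308; CS_0 = (1/2)(4.0769)(14.2692) = 29.0873, PS_0 = (1/2)(4.0769)(12.2308) = 24.932.
New equilibrium: 73 - 3.5Q = 52.5 + 3Q gives Q_1 = 3.1538, P_1 = 61.9615; CS_1 = 17.4068, PS_1 = 14.9201.
Change in producer surplus = 14.9201 - 24.932 = -10.0118.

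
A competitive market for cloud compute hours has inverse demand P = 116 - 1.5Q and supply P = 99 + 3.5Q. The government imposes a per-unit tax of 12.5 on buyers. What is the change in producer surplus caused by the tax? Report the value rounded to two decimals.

Without the tax, 116 - 1.5Q = 99 + 3.5Q so Q* = 3.4 and P* = 110.9.
With the tax, buyers' net willingness to pay falls by 12.5: (116 - 12.5) - 1.5Q = 99 + 3.5Q, so Q_t = 0.9. Buyers pay P_b = 114.65; sellers receive P_s = P_b - 12.5 = 102.15.
Producers lose the trapezoid between P_s and P* out to Q_t plus the triangle from Q_t to Q*: change in PS = 1.4175 - 20.23 = -18.8125.

-18.81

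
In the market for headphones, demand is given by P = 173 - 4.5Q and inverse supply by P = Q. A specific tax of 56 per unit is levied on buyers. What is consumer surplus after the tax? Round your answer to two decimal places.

1018.19

Pre-tax equilibrium: 173 - 4.5Q = Q gives Q* = 31.4545, P* = 31.4545.
With the tax, buyers' net willingness to pay falls by 56: (173 - 56) - 4.5Q = Q, so Q_t = 21.2727. Buyers pay P_b = 77.2727; sellers receive P_s = P_b - 56 = 21.2727.
CS = (1/2)(Q_t)(173 - P_b) = (1/2)(21.2727)(95.7273) = 1018.1901.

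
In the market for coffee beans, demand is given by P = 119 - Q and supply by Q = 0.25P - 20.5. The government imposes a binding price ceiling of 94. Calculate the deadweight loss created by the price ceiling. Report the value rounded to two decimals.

Rewriting supply in inverse form: P = 82 + 4Q.
Free-market equilibrium: 119 - Q = 82 + 4Q gives Q* = 7.4, P* = 111.6.
At P = 94, sellers supply (94 - 82)/4 = 3 while buyers want more, so the quantity traded is 3 at price 94.
The lost-trades triangle has base Q* - 3 = 4.4 and height equal to the gap between the curves at Q = 3, which is 116 - 94 = 22. DWL = (1/2)(4.4)(22) = 48.4.

48.40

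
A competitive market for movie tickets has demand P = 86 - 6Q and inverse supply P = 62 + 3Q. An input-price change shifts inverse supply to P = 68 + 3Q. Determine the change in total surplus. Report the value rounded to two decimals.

Initial equilibrium: Q_0 = 2.6667, P_0 = 70; CS_0 = (1/2)(2.6667)(16) = 21.3333, PS_0 = (1/2)(2.6667)(8) = 10.6667.
New equilibrium: 86 - 6Q = 68 + 3Q gives Q_1 = 2, P_1 = 74; CS_1 = 12, PS_1 = 6.
Change in total surplus = (12 + 6) - (21.3333 + 10.6667) = -14.

-14.00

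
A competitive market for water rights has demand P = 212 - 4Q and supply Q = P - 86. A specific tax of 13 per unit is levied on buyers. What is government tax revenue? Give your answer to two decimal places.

293.80

Rewriting supply in inverse form: P = 86 + Q.
Without the tax, 212 - 4Q = 86 + Q so Q* = 25.2 and P* = 111.2.
A tax on buyers shifts demand down by 13: (212 - 13) - 4Q = 86 + Q, so Q_t = 22.6. Buyers pay P_b = 121.6; sellers receive P_s = P_b - 13 = 108.6.
Revenue is the tax times quantity traded: 13 x 22.6 = 293.8.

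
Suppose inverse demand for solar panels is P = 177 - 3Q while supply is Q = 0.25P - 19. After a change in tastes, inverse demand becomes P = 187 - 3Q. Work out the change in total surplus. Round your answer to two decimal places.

Rewriting supply in inverse form: P = 76 + 4Q.
Initial equilibrium: Q_0 = 14.4286, P_0 = 133.7143; CS_0 = (1/2)(14.4286)(43.2857) = 312.2755, PS_0 = (1/2)(14.4286)(57.7143) = 416.3673.
New equilibrium: 187 - 3Q = 76 + 4Q gives Q_1 = 15.8571, P_1 = 139.4286; CS_1 = 377.1735, PS_1 = 502.898.
Change in total surplus = (377.1735 + 502.898) - (312.2755 + 416.3673) = 151.4286.

151.43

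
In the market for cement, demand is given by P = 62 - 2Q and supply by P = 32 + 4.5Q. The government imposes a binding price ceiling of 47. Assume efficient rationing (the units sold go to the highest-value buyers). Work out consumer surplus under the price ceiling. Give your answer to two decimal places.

38.89

Free-market equilibrium: 62 - 2Q = 32 + 4.5Q gives Q* = 4.6154, P* = 52.7692.
At the ceiling price 47, quantity supplied is (47 - 32)/4.5 = 3.3333; supply is the short side, so Q = 3.3333 trades at P = 47.
The demand price at Q = 3.3333 is 55.3333. CS is the trapezoid between demand and 47 over [0, 3.3333]: (1/2)[(62 - 47) + (55.3333 - 47)](3.3333) = 38.8889.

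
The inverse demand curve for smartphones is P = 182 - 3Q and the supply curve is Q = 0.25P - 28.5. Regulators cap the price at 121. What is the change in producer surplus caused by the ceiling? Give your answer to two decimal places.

-182.61

Rewriting supply in inverse form: P = 114 + 4Q.
Without the control, 182 - 3Q = 114 + 4Q so Q* = 9.7143 and P* = 152.8571.
At the ceiling price 121, quantity supplied is (121 - 114)/4 = 1.75; supply is the short side, so Q = 1.75 trades at P = 121.
PS goes from (1/2)(9.7143)(38.8571) = 188.7347 to 6.125 (computed as (121 - 114)(1.75) - (1/2)(4)(1.75)^2), a change of -182.6097.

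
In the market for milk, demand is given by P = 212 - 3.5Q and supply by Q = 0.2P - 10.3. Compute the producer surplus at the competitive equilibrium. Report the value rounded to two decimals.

Rewriting supply in inverse form: P = 51.5 + 5Q.
Set 212 - 3.5Q = 51.5 + 5Q, which gives 160.5 = 8.5Q, so Q* = 18.8824 and P* = 212 - 3.5(18.8824) = 145.9118.
PS is the area between P* and the supply curve from 0 to Q*: (1/2)(18.8824)(94.4118) = 891.3581.

891.36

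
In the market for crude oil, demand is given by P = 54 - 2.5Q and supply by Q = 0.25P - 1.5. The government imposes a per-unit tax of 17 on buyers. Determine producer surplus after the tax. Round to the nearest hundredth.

Rewriting supply in inverse form: P = 6 + 4Q.
Without the tax, 54 - 2.5Q = 6 + 4Q so Q* = 7.3846 and P* = 35.5385.
With the tax, buyers' net willingness to pay falls by 17: (54 - 17) - 2.5Q = 6 + 4Q, so Q_t = 4.7692. Buyers pay P_b = 42.0769; sellers receive P_s = P_b - 17 = 25.0769.
PS = (1/2)(Q_t)(P_s - 6) = (1/2)(4.7692)(19.0769) = 45.4911.

45.49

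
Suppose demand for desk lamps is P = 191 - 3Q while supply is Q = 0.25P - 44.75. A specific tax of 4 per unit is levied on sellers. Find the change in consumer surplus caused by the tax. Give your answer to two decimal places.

-2.45

Rewriting supply in inverse form: P = 179 + 4Q.
Without the tax, 191 - 3Q = 179 + 4Q so Q* = 1.7143 and P* = 185.8571.
With the tax, sellers need 4 more per unit: 191 - 3Q = 179 + 4Q + 4, so Q_t = 1.1429. Buyers pay P_b = 187.5714; sellers receive P_s = P_b - 4 = 183.5714.
Consumers lose the trapezoid between P* and P_b out to Q_t plus the triangle from Q_t to Q*: change in CS = 1.9592 - 4.4082 = -2.449.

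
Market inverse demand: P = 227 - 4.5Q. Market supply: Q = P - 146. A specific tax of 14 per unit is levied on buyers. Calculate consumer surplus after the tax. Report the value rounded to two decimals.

333.89

Rewriting supply in inverse form: P = 146 + Q.
Pre-tax equilibrium: 227 - 4.5Q = 146 + Q gives Q* = 14.7273, P* = 160.7273.
A tax on buyers shifts demand down by 14: (227 - 14) - 4.5Q = 146 + Q, so Q_t = 12.1818. Buyers pay P_b = 172.1818; sellers receive P_s = P_b - 14 = 158.1818.
Consumer surplus is the triangle under demand above P_b: (1/2)(12.1818)(227 - 172.1818) = 333.8926.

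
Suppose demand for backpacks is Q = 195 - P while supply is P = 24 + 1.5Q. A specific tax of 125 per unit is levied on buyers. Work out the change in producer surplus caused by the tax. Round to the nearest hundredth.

Rewriting demand in inverse form: P = 195 - Q.
Pre-tax equilibrium: 195 - Q = 24 + 1.5Q gives Q* = 68.4, P* = 126.6.
With the tax, buyers' net willingness to pay falls by 125: (195 - 125) - Q = 24 + 1.5Q, so Q_t = 18.4. Buyers pay P_b = 176.6; sellers receive P_s = P_b - 125 = 51.6.
PS falls from (1/2)(68.4)(102.6) = 3508.92 to (1/2)(18.4)(27.6) = 253.92, a change of -3255.

-3255.00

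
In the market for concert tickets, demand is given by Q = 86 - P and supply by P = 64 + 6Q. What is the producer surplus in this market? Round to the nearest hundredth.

29.63

Rewriting demand in inverse form: P = 86 - Q.
Set 86 - Q = 64 + 6Q, which gives 22 = 7Q, so Q* = 3.1429 and P* = 86 - (3.1429) = 82.8571.
Producer surplus is the triangle above supply below P*: (1/2)(3.1429)(82.8571 - 64) = (1/2)(3.1429)(18.8571) = 29.6327.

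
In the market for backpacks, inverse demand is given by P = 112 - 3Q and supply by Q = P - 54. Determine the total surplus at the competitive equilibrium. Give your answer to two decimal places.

420.50

Rewriting supply in inverse form: P = 54 + Q.
Setting demand equal to supply, 58 = 4Q, so Q* = 14.5 and P* = 68.5.
Total surplus is the full triangle between the curves from 0 to Q*: (1/2)(14.5)(112 - 54) = 420.5.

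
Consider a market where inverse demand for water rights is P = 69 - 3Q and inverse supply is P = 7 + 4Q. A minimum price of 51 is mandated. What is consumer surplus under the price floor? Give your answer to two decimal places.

Without the control, 69 - 3Q = 7 + 4Q so Q* = 8.8571 and P* = 42.4286.
At P = 51, buyers demand (69 - 51)/3 = 6 while sellers would supply more, so the quantity traded is 6 at price 51.
CS is the triangle under demand above 51: (1/2)(6)(69 - 51) = 54.

54.00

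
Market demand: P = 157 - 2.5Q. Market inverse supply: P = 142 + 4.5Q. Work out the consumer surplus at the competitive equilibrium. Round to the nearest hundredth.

5.74

Equilibrium: 157 - 2.5Q = 142 + 4.5Q, so Q* = 2.1429 and P* = 151.6429.
Consumer surplus is the triangle under demand above P*: (1/2)(2.1429)(157 - 151.6429) = (1/2)(2.1429)(5.3571) = 5.7398.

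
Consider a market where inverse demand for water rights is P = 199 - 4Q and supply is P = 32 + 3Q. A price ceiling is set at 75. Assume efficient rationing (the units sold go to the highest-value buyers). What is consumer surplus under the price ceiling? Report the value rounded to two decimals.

Free-market equilibrium: 199 - 4Q = 32 + 3Q gives Q* = 23.8571, P* = 103.5714.
At P = 75, sellers supply (75 - 32)/3 = 14.3333 while buyers want more, so the quantity traded is 14.3333 at price 75.
The demand price at Q = 14.3333 is 141.6667. CS is the trapezoid between demand and 75 over [0, 14.3333]: (1/2)[(199 - 75) + (141.6667 - 75)](14.3333) = 1366.4444.

1366.44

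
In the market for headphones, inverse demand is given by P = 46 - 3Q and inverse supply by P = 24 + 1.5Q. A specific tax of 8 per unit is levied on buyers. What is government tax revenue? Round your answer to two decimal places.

Without the tax, 46 - 3Q = 24 + 1.5Q so Q* = 4.8889 and P* = 31.3333.
A tax on buyers shifts demand down by 8: (46 - 8) - 3Q = 24 + 1.5Q, so Q_t = 3.1111. Buyers pay P_b = 36.6667; sellers receive P_s = P_b - 8 = 28.6667.
Tax revenue = t x Q_t = 8 x 3.1111 = 24.8889.

24.89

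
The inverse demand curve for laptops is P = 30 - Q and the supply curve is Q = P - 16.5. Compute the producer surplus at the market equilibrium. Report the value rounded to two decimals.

22.78

Rewriting supply in inverse form: P = 16.5 + Q.
Setting demand equal to supply, 13.5 = 2Q, so Q* = 6.75 and P* = 23.25.
PS is the area between P* and the supply curve from 0 to Q*: (1/2)(6.75)(6.75) = 22.7812.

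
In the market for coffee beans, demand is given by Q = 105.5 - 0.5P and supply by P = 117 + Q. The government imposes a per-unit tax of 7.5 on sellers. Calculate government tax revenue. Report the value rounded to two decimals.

Rewriting demand in inverse form: P = 211 - 2Q.
Pre-tax equilibrium: 211 - 2Q = 117 + Q gives Q* = 31.3333, P* = 148.3333.
With the tax, sellers need 7.5 more per unit: 211 - 2Q = 117 + Q + 7.5, so Q_t = 28.8333. Buyers pay P_b = 153.3333; sellers receive P_s = P_b - 7.5 = 145.8333.
Revenue is the tax times quantity traded: 7.5 x 28.8333 = 216.25.

216.25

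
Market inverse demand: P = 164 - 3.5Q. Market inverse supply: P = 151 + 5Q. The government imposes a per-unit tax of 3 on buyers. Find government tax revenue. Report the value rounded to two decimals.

Pre-tax equilibrium: 164 - 3.5Q = 151 + 5Q gives Q* = 1.5294, P* = 158.6471.
With the tax, buyers' net willingness to pay falls by 3: (164 - 3) - 3.5Q = 151 + 5Q, so Q_t = 1.1765. Buyers pay P_b = 159.8824; sellers receive P_s = P_b - 3 = 156.8824.
Revenue is the tax times quantity traded: 3 x 1.1765 = 3.5294.

3.53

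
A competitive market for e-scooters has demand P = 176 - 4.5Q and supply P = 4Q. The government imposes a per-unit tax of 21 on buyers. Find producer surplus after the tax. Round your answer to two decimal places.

Pre-tax equilibrium: 176 - 4.5Q = 4Q gives Q* = 20.7059, P* = 82.8235.
With the tax, buyers' net willingness to pay falls by 21: (176 - 21) - 4.5Q = 4Q, so Q_t = 18.2353. Buyers pay P_b = 93.9412; sellers receive P_s = P_b - 21 = 72.9412.
Producer surplus is the triangle above supply below P_s: (1/2)(18.2353)(72.9412 - 0) = 665.0519.

665.05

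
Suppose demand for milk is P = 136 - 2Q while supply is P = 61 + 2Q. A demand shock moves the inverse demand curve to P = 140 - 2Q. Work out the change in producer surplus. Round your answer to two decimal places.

Initial equilibrium: Q_0 = 18.75, P_0 = 98.5; CS_0 = (1/2)(18.75)(37.5) = 351.5625, PS_0 = (1/2)(18.75)(37.5) = 351.5625.
New equilibrium: 140 - 2Q = 61 + 2Q gives Q_1 = 19.75, P_1 = 100.5; CS_1 = 390.0625, PS_1 = 390.0625.
Change in producer surplus = 390.0625 - 351.5625 = 38.5.

38.50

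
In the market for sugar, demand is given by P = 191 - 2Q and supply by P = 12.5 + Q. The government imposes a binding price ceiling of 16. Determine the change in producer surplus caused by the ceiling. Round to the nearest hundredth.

Without the control, 191 - 2Q = 12.5 + Q so Q* = 59.5 and P* = 72.
At the ceiling price 16, quantity supplied is (16 - 12.5)/1 = 3.5; supply is the short side, so Q = 3.5 trades at P = 16.
PS goes from (1/2)(59.5)(59.5) = 1770.125 to 6.125 (computed as (16 - 12.5)(3.5) - (1/2)(1)(3.5)^2), a change of -1764.

-1764.00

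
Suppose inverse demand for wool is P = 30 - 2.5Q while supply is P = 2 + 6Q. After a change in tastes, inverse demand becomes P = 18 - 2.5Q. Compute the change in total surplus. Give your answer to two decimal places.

-31.06

Initial equilibrium: Q_0 = 3.2941, P_0 = 21.7647; CS_0 = (1/2)(3.2941)(8.2353) = 13.564, PS_0 = (1/2)(3.2941)(19.7647) = 32.5536.
New equilibrium: 18 - 2.5Q = 2 + 6Q gives Q_1 = 1.8824, P_1 = 13.2941; CS_1 = 4.4291, PS_1 = 10.6298.
Change in total surplus = (4.4291 + 10.6298) - (13.564 + 32.5536) = -31.0588.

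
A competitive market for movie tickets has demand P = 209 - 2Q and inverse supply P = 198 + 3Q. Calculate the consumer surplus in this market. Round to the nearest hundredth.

Set 209 - 2Q = 198 + 3Q, which gives 11 = 5Q, so Q* = 2.2 and P* = 209 - 2(2.2) = 204.6.
Consumer surplus is the triangle under demand above P*: (1/2)(2.2)(209 - 204.6) = (1/2)(2.2)(4.4) = 4.84.

4.84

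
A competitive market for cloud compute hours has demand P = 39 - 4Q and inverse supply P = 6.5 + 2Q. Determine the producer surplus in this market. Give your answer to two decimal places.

29.34

Equilibrium: 39 - 4Q = 6.5 + 2Q, so Q* = 5.4167 and P* = 17.3333.
Producer surplus is the triangle above supply below P*: (1/2)(5.4167)(17.3333 - 6.5) = (1/2)(5.4167)(10.8333) = 29.3403.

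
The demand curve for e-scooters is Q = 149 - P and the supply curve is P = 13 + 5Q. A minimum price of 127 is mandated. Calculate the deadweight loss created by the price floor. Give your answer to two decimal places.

1.33

Rewriting demand in inverse form: P = 149 - Q.
Free-market equilibrium: 149 - Q = 13 + 5Q gives Q* = 22.6667, P* = 126.3333.
At P = 127, buyers demand (149 - 127)/1 = 22 while sellers would supply more, so the quantity traded is 22 at price 127.
At Q = 22 the demand price is 127 and the supply price is 123. Deadweight loss is the triangle between the curves from 22 to 22.6667: (1/2)(127 - 123)(22.6667 - 22) = 1.3333.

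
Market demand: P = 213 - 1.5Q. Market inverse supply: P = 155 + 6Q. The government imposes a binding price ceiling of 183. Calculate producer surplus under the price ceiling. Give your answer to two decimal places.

Free-market equilibrium: 213 - 1.5Q = 155 + 6Q gives Q* = 7.7333, P* = 201.4.
At the ceiling price 183, quantity supplied is (183 - 155)/6 = 4.6667; supply is the short side, so Q = 4.6667 trades at P = 183.
PS is the triangle above supply below 183: (1/2)(4.6667)(183 - 155) = 65.3333.

65.33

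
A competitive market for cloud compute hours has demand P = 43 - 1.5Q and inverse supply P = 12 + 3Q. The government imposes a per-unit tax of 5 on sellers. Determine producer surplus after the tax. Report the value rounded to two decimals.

50.07

Pre-tax equilibrium: 43 - 1.5Q = 12 + 3Q gives Q* = 6.8889, P* = 32.6667.
A tax on sellers shifts supply up by 5: 43 - 1.5Q = 12 + 3Q + 5, so Q_t = 5.7778. Buyers pay P_b = 34.3333; sellers receive P_s = P_b - 5 = 29.3333.
Producer surplus is the triangle above supply below P_s: (1/2)(5.7778)(29.3333 - 12) = 50.0741.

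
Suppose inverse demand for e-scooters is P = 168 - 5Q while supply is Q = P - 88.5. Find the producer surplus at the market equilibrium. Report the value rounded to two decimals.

Rewriting supply in inverse form: P = 88.5 + Q.
Set 168 - 5Q = 88.5 + Q, which gives 79.5 = 6Q, so Q* = 13.25 and P* = 168 - 5(13.25) = 101.75.
PS is the area between P* and the supply curve from 0 to Q*: (1/2)(13.25)(13.25) = 87.7812.

87.78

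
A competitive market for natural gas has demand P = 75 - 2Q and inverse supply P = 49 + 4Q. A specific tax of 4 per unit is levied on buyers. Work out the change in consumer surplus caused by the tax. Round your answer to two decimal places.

-5.33

Without the tax, 75 - 2Q = 49 + 4Q so Q* = 4.3333 and P* = 66.3333.
A tax on buyers shifts demand down by 4: (75 - 4) - 2Q = 49 + 4Q, so Q_t = 3.6667. Buyers pay P_b = 67.6667; sellers receive P_s = P_b - 4 = 63.6667.
CS falls from (1/2)(4.3333)(8.6667) = 18.7778 to (1/2)(3.6667)(7.3333) = 13.4444, a change of -5.3333.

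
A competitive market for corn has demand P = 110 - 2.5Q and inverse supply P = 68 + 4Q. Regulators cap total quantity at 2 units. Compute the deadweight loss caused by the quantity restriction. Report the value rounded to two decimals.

64.69

Without the quota, 110 - 2.5Q = 68 + 4Q gives Q* = 6.4615.
At Q = 2 the demand price is 110 - 2.5(2) = 105 and the supply price is 68 + 4(2) = 76.
Deadweight loss is the triangle between the curves from 2 to 6.4615: (1/2)(105 - 76)(6.4615 - 2) = 64.6923.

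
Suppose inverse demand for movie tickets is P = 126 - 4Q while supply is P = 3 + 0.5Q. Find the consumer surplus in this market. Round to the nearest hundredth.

1494.22

Setting demand equal to supply, 123 = 4.5Q, so Q* = 27.3333 and P* = 16.6667.
Consumer surplus is the triangle under demand above P*: (1/2)(27.3333)(126 - 16.6667) = (1/2)(27.3333)(109.3333) = 1494.2222.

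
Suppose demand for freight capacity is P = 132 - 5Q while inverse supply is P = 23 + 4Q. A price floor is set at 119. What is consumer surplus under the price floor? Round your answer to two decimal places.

16.90

Free-market equilibrium: 132 - 5Q = 23 + 4Q gives Q* = 12.1111, P* = 71.4444.
At the floor price 119, quantity demanded is (132 - 119)/5 = 2.6; demand is the short side, so Q = 2.6 trades at P = 119.
CS is the triangle under demand above 119: (1/2)(2.6)(132 - 119) = 16.9.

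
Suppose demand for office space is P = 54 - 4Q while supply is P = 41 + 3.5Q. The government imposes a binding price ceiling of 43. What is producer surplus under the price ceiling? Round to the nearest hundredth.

0.57

Free-market equilibrium: 54 - 4Q = 41 + 3.5Q gives Q* = 1.7333, P* = 47.0667.
At P = 43, sellers supply (43 - 41)/3.5 = 0.5714 while buyers want more, so the quantity traded is 0.5714 at price 43.
PS is the triangle above supply below 43: (1/2)(0.5714)(43 - 41) = 0.5714.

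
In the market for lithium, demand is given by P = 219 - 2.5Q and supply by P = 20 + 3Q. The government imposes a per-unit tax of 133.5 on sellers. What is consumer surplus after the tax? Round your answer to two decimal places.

Without the tax, 219 - 2.5Q = 20 + 3Q so Q* = 36.1818 and P* = 128.5455.
With the tax, sellers need 133.5 more per unit: 219 - 2.5Q = 20 + 3Q + 133.5, so Q_t = 11.9091. Buyers pay P_b = 189.2273; sellers receive P_s = P_b - 133.5 = 55.7273.
CS = (1/2)(Q_t)(219 - P_b) = (1/2)(11.9091)(29.7727) = 177.2831.

177.28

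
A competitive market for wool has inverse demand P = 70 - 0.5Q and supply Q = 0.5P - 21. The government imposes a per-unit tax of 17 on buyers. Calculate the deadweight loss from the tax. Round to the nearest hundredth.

Rewriting supply in inverse form: P = 42 + 2Q.
Pre-tax equilibrium: 70 - 0.5Q = 42 + 2Q gives Q* = 11.2, P* = 64.4.
With the tax, buyers' net willingness to pay falls by 17: (70 - 17) - 0.5Q = 42 + 2Q, so Q_t = 4.4. Buyers pay P_b = 67.8; sellers receive P_s = P_b - 17 = 50.8.
Deadweight loss is the triangle between the curves from Q_t to Q*: (1/2)(11.2 - 4.4)(17) = 57.8.

57.80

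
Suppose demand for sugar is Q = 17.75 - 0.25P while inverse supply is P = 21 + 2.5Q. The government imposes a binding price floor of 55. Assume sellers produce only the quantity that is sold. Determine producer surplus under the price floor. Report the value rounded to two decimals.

Rewriting demand in inverse form: P = 71 - 4Q.
Without the control, 71 - 4Q = 21 + 2.5Q so Q* = 7.6923 and P* = 40.2308.
At P = 55, buyers demand (71 - 55)/4 = 4 while sellers would supply more, so the quantity traded is 4 at price 55.
The supply price at Q = 4 is 31. PS is the trapezoid between 55 and supply over [0, 4]: (1/2)[(55 - 21) + (55 - 31)](4) = 116.

116.00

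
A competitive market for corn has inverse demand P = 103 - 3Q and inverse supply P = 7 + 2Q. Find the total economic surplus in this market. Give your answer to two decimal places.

Set 103 - 3Q = 7 + 2Q, which gives 96 = 5Q, so Q* = 19.2 and P* = 103 - 3(19.2) = 45.4.
CS = (1/2)(19.2)(57.6) = 552.96 and PS = (1/2)(19.2)(38.4) = 368.64, so total surplus = 921.6.

921.60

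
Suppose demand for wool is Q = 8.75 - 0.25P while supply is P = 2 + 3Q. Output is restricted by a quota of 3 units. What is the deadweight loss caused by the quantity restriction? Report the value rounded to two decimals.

10.29

Rewriting demand in inverse form: P = 35 - 4Q.
Unrestricted equilibrium: Q* = (35 - 2)/(4 + 3) = 4.7143.
At Q = 3 the demand price is 35 - 4(3) = 23 and the supply price is 2 + 3(3) = 11.
Deadweight loss is the triangle between the curves from 3 to 4.7143: (1/2)(23 - 11)(4.7143 - 3) = 10.2857.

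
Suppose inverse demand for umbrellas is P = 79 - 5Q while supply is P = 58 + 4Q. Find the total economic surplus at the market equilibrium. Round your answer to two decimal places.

Set 79 - 5Q = 58 + 4Q, which gives 21 = 9Q, so Q* = 2.3333 and P* = 79 - 5(2.3333) = 67.3333.
Total surplus is the full triangle between the curves from 0 to Q*: (1/2)(2.3333)(79 - 58) = 24.5.

24.50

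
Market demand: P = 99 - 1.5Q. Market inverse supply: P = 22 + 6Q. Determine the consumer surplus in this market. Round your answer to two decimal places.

Equilibrium: 99 - 1.5Q = 22 + 6Q, so Q* = 10.2667 and P* = 83.6.
Consumer surplus is the triangle under demand above P*: (1/2)(10.2667)(99 - 83.6) = (1/2)(10.2667)(15.4) = 79.0533.

79.05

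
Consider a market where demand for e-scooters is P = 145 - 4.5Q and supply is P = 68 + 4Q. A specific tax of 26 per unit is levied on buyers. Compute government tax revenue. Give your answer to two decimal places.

Pre-tax equilibrium: 145 - 4.5Q = 68 + 4Q gives Q* = 9.0588, P* = 104.2353.
A tax on buyers shifts demand down by 26: (145 - 26) - 4.5Q = 68 + 4Q, so Q_t = 6. Buyers pay P_b = 118; sellers receive P_s = P_b - 26 = 92.
Tax revenue = t x Q_t = 26 x 6 = 156.

156.00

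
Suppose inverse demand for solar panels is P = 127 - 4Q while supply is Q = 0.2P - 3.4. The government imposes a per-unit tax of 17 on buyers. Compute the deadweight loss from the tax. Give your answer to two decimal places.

16.06

Rewriting supply in inverse form: P = 17 + 5Q.
Without the tax, 127 - 4Q = 17 + 5Q so Q* = 12.2222 and P* = 78.1111.
A tax on buyers shifts demand down by 17: (127 - 17) - 4Q = 17 + 5Q, so Q_t = 10.3333. Buyers pay P_b = 85.6667; sellers receive P_s = P_b - 17 = 68.6667.
The welfare triangle lost has base Q* - Q_t = 1.8889 and height t = 17, so DWL = (1/2)(1.8889)(17) = 16.0556.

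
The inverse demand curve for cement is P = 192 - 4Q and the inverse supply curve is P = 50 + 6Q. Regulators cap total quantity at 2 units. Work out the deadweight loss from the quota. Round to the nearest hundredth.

Without the quota, 192 - 4Q = 50 + 6Q gives Q* = 14.2.
At Q = 2 the demand price is 192 - 4(2) = 184 and the supply price is 50 + 6(2) = 62.
DWL = (1/2)(gap between curves at 2) x (Q* - 2) = (1/2)(122)(12.2) = 744.2.

744.20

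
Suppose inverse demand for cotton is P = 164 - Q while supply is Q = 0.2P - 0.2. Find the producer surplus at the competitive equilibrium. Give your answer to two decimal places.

Rewriting supply in inverse form: P = 1 + 5Q.
Set 164 - Q = 1 + 5Q, which gives 163 = 6Q, so Q* = 27.1667 and P* = 164 - (27.1667) = 136.8333.
Producer surplus is the triangle above supply below P*: (1/2)(27.1667)(136.8333 - 1) = (1/2)(27.1667)(135.8333) = 1845.0694.

1845.07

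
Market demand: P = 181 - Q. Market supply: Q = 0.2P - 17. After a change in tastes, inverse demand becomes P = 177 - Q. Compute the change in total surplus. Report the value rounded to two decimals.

-62.67

Rewriting supply in inverse form: P = 85 + 5Q.
Initial equilibrium: Q_0 = 16, P_0 = 165; CS_0 = (1/2)(16)(16) = 128, PS_0 = (1/2)(16)(80) = 640.
New equilibrium: 177 - Q = 85 + 5Q gives Q_1 = 15.3333, P_1 = 161.6667; CS_1 = 117.5556, PS_1 = 587.7778.
Change in total surplus = (117.5556 + 587.7778) - (128 + 640) = -62.6667.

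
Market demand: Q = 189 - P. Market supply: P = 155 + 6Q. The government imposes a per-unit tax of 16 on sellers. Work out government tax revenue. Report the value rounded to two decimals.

Rewriting demand in inverse form: P = 189 - Q.
Without the tax, 189 - Q = 155 + 6Q so Q* = 4.8571 and P* = 184.1429.
A tax on sellers shifts supply up by 16: 189 - Q = 155 + 6Q + 16, so Q_t = 2.5714. Buyers pay P_b = 186.4286; sellers receive P_s = P_b - 16 = 170.4286.
Tax revenue = t x Q_t = 16 x 2.5714 = 41.1429.

41.14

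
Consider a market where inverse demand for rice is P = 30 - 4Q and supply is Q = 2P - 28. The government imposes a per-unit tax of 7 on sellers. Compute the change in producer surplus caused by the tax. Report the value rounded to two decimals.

-2.16

Rewriting supply in inverse form: P = 14 + 0.5Q.
Without the tax, 30 - 4Q = 14 + 0.5Q so Q* = 3.5556 and P* = 15.7778.
A tax on sellers shifts supply up by 7: 30 - 4Q = 14 + 0.5Q + 7, so Q_t = 2. Buyers pay P_b = 22; sellers receive P_s = P_b - 7 = 15.
PS falls from (1/2)(3.5556)(1.7778) = 3.1605 to (1/2)(2)(1) = 1, a change of -2.1605.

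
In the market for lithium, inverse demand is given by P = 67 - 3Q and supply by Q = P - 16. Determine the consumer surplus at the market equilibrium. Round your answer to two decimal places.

Rewriting supply in inverse form: P = 16 + Q.
Set 67 - 3Q = 16 + Q, which gives 51 = 4Q, so Q* = 12.75 and P* = 67 - 3(12.75) = 28.75.
Consumer surplus is the triangle under demand above P*: (1/2)(12.75)(67 - 28.75) = (1/2)(12.75)(38.25) = 243.8438.

243.84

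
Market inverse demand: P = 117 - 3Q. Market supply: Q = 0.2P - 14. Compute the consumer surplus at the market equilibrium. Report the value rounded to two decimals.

51.77

Rewriting supply in inverse form: P = 70 + 5Q.
Equilibrium: 117 - 3Q = 70 + 5Q, so Q* = 5.875 and P* = 99.375.
The demand choke price is 117, so CS = (1/2)(Q*)(117 - P*) = (1/2)(5.875)(17.625) = 51.7734.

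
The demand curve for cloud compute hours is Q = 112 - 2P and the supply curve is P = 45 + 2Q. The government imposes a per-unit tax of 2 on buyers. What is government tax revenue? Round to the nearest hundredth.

7.20

Rewriting demand in inverse form: P = 56 - 0.5Q.
Without the tax, 56 - 0.5Q = 45 + 2Q so Q* = 4.4 and P* = 53.8.
A tax on buyers shifts demand down by 2: (56 - 2) - 0.5Q = 45 + 2Q, so Q_t = 3.6. Buyers pay P_b = 54.2; sellers receive P_s = P_b - 2 = 52.2.
Revenue is the tax times quantity traded: 2 x 3.6 = 7.2.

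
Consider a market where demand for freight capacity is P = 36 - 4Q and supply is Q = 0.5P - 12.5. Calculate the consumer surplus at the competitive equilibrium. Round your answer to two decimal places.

6.72

Rewriting supply in inverse form: P = 25 + 2Q.
Set 36 - 4Q = 25 + 2Q, which gives 11 = 6Q, so Q* = 1.8333 and P* = 36 - 4(1.8333) = 28.6667.
The demand choke price is 36, so CS = (1/2)(Q*)(36 - P*) = (1/2)(1.8333)(7.3333) = 6.7222.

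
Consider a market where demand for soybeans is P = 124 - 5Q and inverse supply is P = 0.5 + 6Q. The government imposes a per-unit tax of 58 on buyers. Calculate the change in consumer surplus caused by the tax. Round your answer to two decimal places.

-226.49

Pre-tax equilibrium: 124 - 5Q = 0.5 + 6Q gives Q* = 11.2273, P* = 67.8636.
With the tax, buyers' net willingness to pay falls by 58: (124 - 58) - 5Q = 0.5 + 6Q, so Q_t = 5.9545. Buyers pay P_b = 94.2273; sellers receive P_s = P_b - 58 = 36.2273.
Consumers lose the trapezoid between P* and P_b out to Q_t plus the triangle from Q_t to Q*: change in CS = 88.6415 - 315.1291 = -226.4876.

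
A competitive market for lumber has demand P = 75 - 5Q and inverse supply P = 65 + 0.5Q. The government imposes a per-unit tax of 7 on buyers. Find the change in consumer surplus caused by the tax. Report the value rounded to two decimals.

Without the tax, 75 - 5Q = 65 + 0.5Q so Q* = 1.8182 and P* = 65.9091.
A tax on buyers shifts demand down by 7: (75 - 7) - 5Q = 65 + 0.5Q, so Q_t = 0.5455. Buyers pay P_b = 72.2727; sellers receive P_s = P_b - 7 = 65.2727.
Consumers lose the trapezoid between P* and P_b out to Q_t plus the triangle from Q_t to Q*: change in CS = 0.7438 - 8.2645 = -7.5207.

-7.52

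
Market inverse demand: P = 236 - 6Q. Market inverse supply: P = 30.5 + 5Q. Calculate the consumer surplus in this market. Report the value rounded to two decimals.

Equilibrium: 236 - 6Q = 30.5 + 5Q, so Q* = 18.6818 and P* = 123.9091.
CS is the area between the demand curve and P* from 0 to Q*: (1/2)(18.6818)(112.0909) = 1047.031.

1047.03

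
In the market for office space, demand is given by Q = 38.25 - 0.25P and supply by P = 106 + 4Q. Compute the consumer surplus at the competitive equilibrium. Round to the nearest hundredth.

Rewriting demand in inverse form: P = 153 - 4Q.
Setting demand equal to supply, 47 = 8Q, so Q* = 5.875 and P* = 129.5.
CS is the area between the demand curve and P* from 0 to Q*: (1/2)(5.875)(23.5) = 69.0312.

69.03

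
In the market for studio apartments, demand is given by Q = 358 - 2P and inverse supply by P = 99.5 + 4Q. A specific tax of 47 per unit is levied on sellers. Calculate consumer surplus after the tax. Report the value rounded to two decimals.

Rewriting demand in inverse form: P = 179 - 0.5Q.
Without the tax, 179 - 0.5Q = 99.5 + 4Q so Q* = 17.6667 and P* = 170.1667.
With the tax, sellers need 47 more per unit: 179 - 0.5Q = 99.5 + 4Q + 47, so Q_t = 7.2222. Buyers pay P_b = 175.3889; sellers receive P_s = P_b - 47 = 128.3889.
CS = (1/2)(Q_t)(179 - P_b) = (1/2)(7.2222)(3.6111) = 13.0401.

13.04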